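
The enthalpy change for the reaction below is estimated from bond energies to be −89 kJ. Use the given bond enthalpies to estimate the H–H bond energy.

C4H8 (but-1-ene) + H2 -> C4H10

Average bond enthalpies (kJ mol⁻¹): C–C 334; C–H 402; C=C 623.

D(H–H) ≈ 426 kJ/mol

Let D be the H–H bond energy.
Σ(broken) = 2×334 + 8×402 + 1×623 + 1×D = 4507 + D
Σ(formed) = 3×334 + 10×402 = 5022
ΔH = Σ(broken) − Σ(formed) = (4507 + D) − (5022) = −515 + D
Setting this equal to −89 kJ gives D = 426 kJ/mol.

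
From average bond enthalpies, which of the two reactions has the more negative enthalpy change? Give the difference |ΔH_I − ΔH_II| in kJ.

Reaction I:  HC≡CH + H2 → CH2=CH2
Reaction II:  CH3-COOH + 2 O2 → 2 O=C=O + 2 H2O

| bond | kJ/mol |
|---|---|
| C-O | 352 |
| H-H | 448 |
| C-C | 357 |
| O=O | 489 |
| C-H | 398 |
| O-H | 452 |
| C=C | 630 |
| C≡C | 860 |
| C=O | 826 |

Reaction II, by 835 kJ

Reaction I:
  Bonds broken (reactants):
    C≡C: 1 × 860 = 860
    C-H: 2 × 398 = 796
    H-H: 1 × 448 = 448
    Σ(broken) = 2104 kJ
  Bonds formed (products):
    C-H: 4 × 398 = 1592
    C=C: 1 × 630 = 630
    Σ(formed) = 2222 kJ
  ΔH_I = 2104 − 2222 = −118 kJ
Reaction II:
  Bonds broken (reactants):
    C-C: 1 × 357 = 357
    C-H: 3 × 398 = 1194
    C-O: 1 × 352 = 352
    C=O: 1 × 826 = 826
    O-H: 1 × 452 = 452
    O=O: 2 × 489 = 978
    Σ(broken) = 4159 kJ
  Bonds formed (products):
    C=O: 4 × 826 = 3304
    O-H: 4 × 452 = 1808
    Σ(formed) = 5112 kJ
  ΔH_II = 4159 − 5112 = −953 kJ
ΔH_I − ΔH_II = +835 kJ, so reaction II has the more negative ΔH; |ΔH_I − ΔH_II| = 835 kJ.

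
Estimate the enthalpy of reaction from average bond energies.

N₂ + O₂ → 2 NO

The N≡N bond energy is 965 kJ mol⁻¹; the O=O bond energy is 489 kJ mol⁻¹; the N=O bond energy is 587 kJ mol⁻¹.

ΔH ≈ +280 kJ

Bonds broken (reactants):
  N≡N: 1 × 965 = 965
  O=O: 1 × 489 = 489
  Σ(broken) = 1454 kJ
Bonds formed (products):
  N=O: 2 × 587 = 1174
  Σ(formed) = 1174 kJ
ΔH = Σ(broken) − Σ(formed) = 1454 − 1174 = +280 kJ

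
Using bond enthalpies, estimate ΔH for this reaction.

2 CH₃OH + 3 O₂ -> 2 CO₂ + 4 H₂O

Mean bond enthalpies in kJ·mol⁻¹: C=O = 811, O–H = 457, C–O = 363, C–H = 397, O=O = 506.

Bonds broken (reactants):
  C–H: 6 × 397 = 2382
  C–O: 2 × 363 = 726
  O–H: 2 × 457 = 914
  O=O: 3 × 506 = 1518
  Σ(broken) = 5540 kJ
Bonds formed (products):
  C=O: 4 × 811 = 3244
  O–H: 8 × 457 = 3656
  Σ(formed) = 6900 kJ
ΔH = Σ(broken) − Σ(formed) = 5540 − 6900 = −1360 kJ

ΔH ≈ −1360 kJ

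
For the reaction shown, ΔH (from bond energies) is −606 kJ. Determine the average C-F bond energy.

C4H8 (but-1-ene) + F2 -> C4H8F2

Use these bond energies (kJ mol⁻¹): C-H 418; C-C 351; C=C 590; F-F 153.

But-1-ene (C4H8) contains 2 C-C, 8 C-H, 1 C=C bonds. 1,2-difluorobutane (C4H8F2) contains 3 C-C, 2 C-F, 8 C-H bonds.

Let D be the C-F bond energy.
Σ(broken) = 2×351 + 8×418 + 1×590 + 1×153 = 4789
Σ(formed) = 3×351 + 2×D + 8×418 = 4397 + 2D
ΔH = Σ(broken) − Σ(formed) = (4789) − (4397 + 2D) = +392 − 2D
Setting this equal to −606 kJ gives 2D = 998, so D = 499 kJ/mol.

D(C-F) ≈ 499 kJ/mol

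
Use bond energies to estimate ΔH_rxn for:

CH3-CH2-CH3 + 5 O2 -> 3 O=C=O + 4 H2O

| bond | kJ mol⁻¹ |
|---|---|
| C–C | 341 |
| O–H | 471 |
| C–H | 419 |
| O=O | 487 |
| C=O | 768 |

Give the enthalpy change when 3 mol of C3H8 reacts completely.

ΔH = −5721 kJ

Bonds broken (reactants):
  C–C: 2 × 341 = 682
  C–H: 8 × 419 = 3352
  O=O: 5 × 487 = 2435
  Σ(broken) = 6469 kJ
Bonds formed (products):
  C=O: 6 × 768 = 4608
  O–H: 8 × 471 = 3768
  Σ(formed) = 8376 kJ
ΔH = Σ(broken) − Σ(formed) = 6469 − 8376 = −1907 kJ
For 3× the reaction as written: 3 × (−1907) = −5721 kJ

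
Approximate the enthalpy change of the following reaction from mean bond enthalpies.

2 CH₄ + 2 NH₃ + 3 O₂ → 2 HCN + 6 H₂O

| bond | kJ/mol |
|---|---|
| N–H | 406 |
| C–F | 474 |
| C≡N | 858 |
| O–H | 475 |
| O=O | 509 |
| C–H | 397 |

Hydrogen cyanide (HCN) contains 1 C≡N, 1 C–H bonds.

ΔH ≈ −1071 kJ

Bonds broken (reactants):
  C–H: 8 × 397 = 3176
  N–H: 6 × 406 = 2436
  O=O: 3 × 509 = 1527
  Σ(broken) = 7139 kJ
Bonds formed (products):
  C≡N: 2 × 858 = 1716
  C–H: 2 × 397 = 794
  O–H: 12 × 475 = 5700
  Σ(formed) = 8210 kJ
ΔH = Σ(broken) − Σ(formed) = 7139 − 8210 = −1071 kJ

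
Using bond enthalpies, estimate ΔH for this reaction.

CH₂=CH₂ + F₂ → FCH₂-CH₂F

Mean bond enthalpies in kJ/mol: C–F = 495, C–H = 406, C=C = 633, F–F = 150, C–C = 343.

ΔH ≈ −550 kJ

Bonds broken (reactants):
  C–H: 4 × 406 = 1624
  C=C: 1 × 633 = 633
  F–F: 1 × 150 = 150
  Σ(broken) = 2407 kJ
Bonds formed (products):
  C–C: 1 × 343 = 343
  C–F: 2 × 495 = 990
  C–H: 4 × 406 = 1624
  Σ(formed) = 2957 kJ
ΔH = Σ(broken) − Σ(formed) = 2407 − 2957 = −550 kJ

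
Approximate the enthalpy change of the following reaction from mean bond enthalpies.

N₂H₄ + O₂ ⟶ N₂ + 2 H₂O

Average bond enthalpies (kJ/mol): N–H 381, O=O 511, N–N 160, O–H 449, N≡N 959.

ΔH ≈ −560 kJ

Bonds broken (reactants):
  N–H: 4 × 381 = 1524
  N–N: 1 × 160 = 160
  O=O: 1 × 511 = 511
  Σ(broken) = 2195 kJ
Bonds formed (products):
  N≡N: 1 × 959 = 959
  O–H: 4 × 449 = 1796
  Σ(formed) = 2755 kJ
ΔH = Σ(broken) − Σ(formed) = 2195 − 2755 = −560 kJ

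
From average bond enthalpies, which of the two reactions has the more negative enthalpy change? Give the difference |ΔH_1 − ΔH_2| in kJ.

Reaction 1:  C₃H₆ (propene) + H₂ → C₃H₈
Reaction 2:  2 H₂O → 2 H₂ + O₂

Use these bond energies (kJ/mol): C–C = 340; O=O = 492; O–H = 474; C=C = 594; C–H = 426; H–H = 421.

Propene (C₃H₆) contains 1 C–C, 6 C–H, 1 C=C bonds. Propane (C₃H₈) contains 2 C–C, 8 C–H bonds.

Reaction 1, by 739 kJ

Reaction 1:
  Bonds broken (reactants):
    C–C: 1 × 340 = 340
    C–H: 6 × 426 = 2556
    C=C: 1 × 594 = 594
    H–H: 1 × 421 = 421
    Σ(broken) = 3911 kJ
  Bonds formed (products):
    C–C: 2 × 340 = 680
    C–H: 8 × 426 = 3408
    Σ(formed) = 4088 kJ
  ΔH_1 = 3911 − 4088 = −177 kJ
Reaction 2:
  Bonds broken (reactants):
    O–H: 4 × 474 = 1896
    Σ(broken) = 1896 kJ
  Bonds formed (products):
    H–H: 2 × 421 = 842
    O=O: 1 × 492 = 492
    Σ(formed) = 1334 kJ
  ΔH_2 = 1896 − 1334 = +562 kJ
ΔH_1 − ΔH_2 = −739 kJ, so reaction 1 has the more negative ΔH; |ΔH_1 − ΔH_2| = 739 kJ.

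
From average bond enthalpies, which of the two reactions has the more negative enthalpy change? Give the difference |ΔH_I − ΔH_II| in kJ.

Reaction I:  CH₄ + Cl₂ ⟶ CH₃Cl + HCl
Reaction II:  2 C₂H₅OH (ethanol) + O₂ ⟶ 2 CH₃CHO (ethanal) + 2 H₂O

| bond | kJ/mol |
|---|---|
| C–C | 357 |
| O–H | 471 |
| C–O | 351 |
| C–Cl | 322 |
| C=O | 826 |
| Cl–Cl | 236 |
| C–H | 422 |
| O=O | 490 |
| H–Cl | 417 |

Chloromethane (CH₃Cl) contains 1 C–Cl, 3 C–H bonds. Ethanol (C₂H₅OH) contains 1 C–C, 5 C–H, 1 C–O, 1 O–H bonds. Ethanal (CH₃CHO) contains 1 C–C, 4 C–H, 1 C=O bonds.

Reaction II, by 477 kJ

Reaction I:
  Bonds broken (reactants):
    C–H: 4 × 422 = 1688
    Cl–Cl: 1 × 236 = 236
    Σ(broken) = 1924 kJ
  Bonds formed (products):
    C–Cl: 1 × 322 = 322
    C–H: 3 × 422 = 1266
    H–Cl: 1 × 417 = 417
    Σ(formed) = 2005 kJ
  ΔH_I = 1924 − 2005 = −81 kJ
Reaction II:
  Bonds broken (reactants):
    C–C: 2 × 357 = 714
    C–H: 10 × 422 = 4220
    C–O: 2 × 351 = 702
    O–H: 2 × 471 = 942
    O=O: 1 × 490 = 490
    Σ(broken) = 7068 kJ
  Bonds formed (products):
    C–C: 2 × 357 = 714
    C–H: 8 × 422 = 3376
    C=O: 2 × 826 = 1652
    O–H: 4 × 471 = 1884
    Σ(formed) = 7626 kJ
  ΔH_II = 7068 − 7626 = −558 kJ
ΔH_I − ΔH_II = +477 kJ, so reaction II has the more negative ΔH; |ΔH_I − ΔH_II| = 477 kJ.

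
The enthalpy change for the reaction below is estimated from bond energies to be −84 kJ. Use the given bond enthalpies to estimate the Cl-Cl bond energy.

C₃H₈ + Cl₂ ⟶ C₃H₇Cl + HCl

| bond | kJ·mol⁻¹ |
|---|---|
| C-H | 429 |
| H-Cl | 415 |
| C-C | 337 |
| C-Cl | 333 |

Let D be the Cl-Cl bond energy.
Σ(broken) = 2×337 + 8×429 + 1×D = 4106 + D
Σ(formed) = 2×337 + 1×333 + 7×429 + 1×415 = 4425
ΔH = Σ(broken) − Σ(formed) = (4106 + D) − (4425) = −319 + D
Setting this equal to −84 kJ gives D = 235 kJ/mol.

D(Cl-Cl) ≈ 235 kJ/mol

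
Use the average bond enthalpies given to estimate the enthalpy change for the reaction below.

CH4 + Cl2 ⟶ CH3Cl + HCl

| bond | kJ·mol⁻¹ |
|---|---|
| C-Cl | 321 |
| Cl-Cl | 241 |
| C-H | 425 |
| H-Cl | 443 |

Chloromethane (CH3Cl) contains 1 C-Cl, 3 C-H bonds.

Bonds broken (reactants):
  C-H: 4 × 425 = 1700
  Cl-Cl: 1 × 241 = 241
  Σ(broken) = 1941 kJ
Bonds formed (products):
  C-Cl: 1 × 321 = 321
  C-H: 3 × 425 = 1275
  H-Cl: 1 × 443 = 443
  Σ(formed) = 2039 kJ
ΔH = Σ(broken) − Σ(formed) = 1941 − 2039 = −98 kJ

ΔH ≈ −98 kJ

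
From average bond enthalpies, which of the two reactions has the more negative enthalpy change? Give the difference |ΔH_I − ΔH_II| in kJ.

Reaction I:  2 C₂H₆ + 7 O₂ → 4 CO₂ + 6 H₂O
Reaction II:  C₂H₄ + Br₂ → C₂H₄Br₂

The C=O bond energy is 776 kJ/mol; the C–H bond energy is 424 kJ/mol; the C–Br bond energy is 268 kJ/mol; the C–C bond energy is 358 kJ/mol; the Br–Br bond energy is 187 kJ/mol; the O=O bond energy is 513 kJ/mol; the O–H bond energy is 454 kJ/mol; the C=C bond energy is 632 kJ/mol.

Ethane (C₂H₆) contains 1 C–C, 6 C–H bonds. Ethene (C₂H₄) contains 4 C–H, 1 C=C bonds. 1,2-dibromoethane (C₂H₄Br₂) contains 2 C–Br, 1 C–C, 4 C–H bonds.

Reaction I:
  Bonds broken (reactants):
    C–C: 2 × 358 = 716
    C–H: 12 × 424 = 5088
    O=O: 7 × 513 = 3591
    Σ(broken) = 9395 kJ
  Bonds formed (products):
    C=O: 8 × 776 = 6208
    O–H: 12 × 454 = 5448
    Σ(formed) = 11656 kJ
  ΔH_I = 9395 − 11656 = −2261 kJ
Reaction II:
  Bonds broken (reactants):
    Br–Br: 1 × 187 = 187
    C–H: 4 × 424 = 1696
    C=C: 1 × 632 = 632
    Σ(broken) = 2515 kJ
  Bonds formed (products):
    C–Br: 2 × 268 = 536
    C–C: 1 × 358 = 358
    C–H: 4 × 424 = 1696
    Σ(formed) = 2590 kJ
  ΔH_II = 2515 − 2590 = −75 kJ
ΔH_I − ΔH_II = −2186 kJ, so reaction I has the more negative ΔH; |ΔH_I − ΔH_II| = 2186 kJ.

Reaction I, by 2186 kJ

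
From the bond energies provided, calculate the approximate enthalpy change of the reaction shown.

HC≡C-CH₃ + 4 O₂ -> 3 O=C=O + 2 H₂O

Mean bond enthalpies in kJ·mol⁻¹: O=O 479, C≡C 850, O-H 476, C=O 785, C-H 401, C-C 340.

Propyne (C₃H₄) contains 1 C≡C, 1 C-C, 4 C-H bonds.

ΔH ≈ −1904 kJ

Bonds broken (reactants):
  C≡C: 1 × 850 = 850
  C-C: 1 × 340 = 340
  C-H: 4 × 401 = 1604
  O=O: 4 × 479 = 1916
  Σ(broken) = 4710 kJ
Bonds formed (products):
  C=O: 6 × 785 = 4710
  O-H: 4 × 476 = 1904
  Σ(formed) = 6614 kJ
ΔH = Σ(broken) − Σ(formed) = 4710 − 6614 = −1904 kJ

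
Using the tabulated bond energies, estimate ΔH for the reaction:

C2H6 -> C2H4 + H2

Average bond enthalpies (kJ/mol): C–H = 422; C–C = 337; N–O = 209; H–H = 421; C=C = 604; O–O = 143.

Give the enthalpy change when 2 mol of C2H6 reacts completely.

ΔH = +312 kJ

Bonds broken (reactants):
  C–C: 1 × 337 = 337
  C–H: 6 × 422 = 2532
  Σ(broken) = 2869 kJ
Bonds formed (products):
  C–H: 4 × 422 = 1688
  C=C: 1 × 604 = 604
  H–H: 1 × 421 = 421
  Σ(formed) = 2713 kJ
ΔH = Σ(broken) − Σ(formed) = 2869 − 2713 = +156 kJ
For 2× the reaction as written: 2 × (+156) = +312 kJ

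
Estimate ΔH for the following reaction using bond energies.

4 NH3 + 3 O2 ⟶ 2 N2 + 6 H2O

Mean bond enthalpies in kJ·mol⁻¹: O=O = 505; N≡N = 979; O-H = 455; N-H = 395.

Bonds broken (reactants):
  N-H: 12 × 395 = 4740
  O=O: 3 × 505 = 1515
  Σ(broken) = 6255 kJ
Bonds formed (products):
  N≡N: 2 × 979 = 1958
  O-H: 12 × 455 = 5460
  Σ(formed) = 7418 kJ
ΔH = Σ(broken) − Σ(formed) = 6255 − 7418 = −1163 kJ

ΔH ≈ −1163 kJ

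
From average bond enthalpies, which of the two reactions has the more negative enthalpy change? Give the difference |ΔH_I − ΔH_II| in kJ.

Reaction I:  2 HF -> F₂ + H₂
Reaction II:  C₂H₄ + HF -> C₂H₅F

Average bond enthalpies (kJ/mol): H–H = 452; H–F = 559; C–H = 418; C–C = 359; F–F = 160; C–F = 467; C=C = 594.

Reaction I:
  Bonds broken (reactants):
    H–F: 2 × 559 = 1118
    Σ(broken) = 1118 kJ
  Bonds formed (products):
    F–F: 1 × 160 = 160
    H–H: 1 × 452 = 452
    Σ(formed) = 612 kJ
  ΔH_I = 1118 − 612 = +506 kJ
Reaction II:
  Bonds broken (reactants):
    C–H: 4 × 418 = 1672
    C=C: 1 × 594 = 594
    H–F: 1 × 559 = 559
    Σ(broken) = 2825 kJ
  Bonds formed (products):
    C–C: 1 × 359 = 359
    C–F: 1 × 467 = 467
    C–H: 5 × 418 = 2090
    Σ(formed) = 2916 kJ
  ΔH_II = 2825 − 2916 = −91 kJ
ΔH_I − ΔH_II = +597 kJ, so reaction II has the more negative ΔH; |ΔH_I − ΔH_II| = 597 kJ.

Reaction II, by 597 kJ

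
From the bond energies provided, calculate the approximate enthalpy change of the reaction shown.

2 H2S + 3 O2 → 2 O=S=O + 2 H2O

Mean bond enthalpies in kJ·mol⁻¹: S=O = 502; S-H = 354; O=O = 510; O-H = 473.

Bonds broken (reactants):
  O=O: 3 × 510 = 1530
  S-H: 4 × 354 = 1416
  Σ(broken) = 2946 kJ
Bonds formed (products):
  O-H: 4 × 473 = 1892
  S=O: 4 × 502 = 2008
  Σ(formed) = 3900 kJ
ΔH = Σ(broken) − Σ(formed) = 2946 − 3900 = −954 kJ

ΔH ≈ −954 kJ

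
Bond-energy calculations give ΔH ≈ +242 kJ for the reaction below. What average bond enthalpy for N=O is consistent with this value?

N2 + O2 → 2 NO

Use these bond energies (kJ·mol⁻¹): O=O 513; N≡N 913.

D(N=O) ≈ 592 kJ/mol

Let D be the N=O bond energy.
Σ(broken) = 1×913 + 1×513 = 1426
Σ(formed) = 2×D = 2D
ΔH = Σ(broken) − Σ(formed) = (1426) − (2D) = +1426 − 2D
Setting this equal to +242 kJ gives 2D = 1184, so D = 592 kJ/mol.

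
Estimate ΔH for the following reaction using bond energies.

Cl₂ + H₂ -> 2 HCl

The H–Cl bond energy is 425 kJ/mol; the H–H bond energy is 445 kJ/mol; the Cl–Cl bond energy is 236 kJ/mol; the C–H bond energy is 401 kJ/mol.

Bonds broken (reactants):
  Cl–Cl: 1 × 236 = 236
  H–H: 1 × 445 = 445
  Σ(broken) = 681 kJ
Bonds formed (products):
  H–Cl: 2 × 425 = 850
  Σ(formed) = 850 kJ
ΔH = Σ(broken) − Σ(formed) = 681 − 850 = −169 kJ

ΔH ≈ −169 kJ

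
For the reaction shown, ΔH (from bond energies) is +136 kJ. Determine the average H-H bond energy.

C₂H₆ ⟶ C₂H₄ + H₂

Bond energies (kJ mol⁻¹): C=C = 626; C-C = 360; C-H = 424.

D(H-H) ≈ 446 kJ/mol

Let D be the H-H bond energy.
Σ(broken) = 1×360 + 6×424 = 2904
Σ(formed) = 4×424 + 1×626 + 1×D = 2322 + D
ΔH = Σ(broken) − Σ(formed) = (2904) − (2322 + D) = +582 − D
Setting this equal to +136 kJ gives D = 446 kJ/mol.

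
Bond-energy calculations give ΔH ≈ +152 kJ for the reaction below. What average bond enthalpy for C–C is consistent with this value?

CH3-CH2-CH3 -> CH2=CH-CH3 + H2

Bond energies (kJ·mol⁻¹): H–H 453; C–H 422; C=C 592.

D(C–C) ≈ 353 kJ/mol

Let D be the C–C bond energy.
Σ(broken) = 2×D + 8×422 = 3376 + 2D
Σ(formed) = 1×D + 6×422 + 1×592 + 1×453 = 3577 + D
ΔH = Σ(broken) − Σ(formed) = (3376 + 2D) − (3577 + D) = −201 + D
Setting this equal to +152 kJ gives D = 353 kJ/mol.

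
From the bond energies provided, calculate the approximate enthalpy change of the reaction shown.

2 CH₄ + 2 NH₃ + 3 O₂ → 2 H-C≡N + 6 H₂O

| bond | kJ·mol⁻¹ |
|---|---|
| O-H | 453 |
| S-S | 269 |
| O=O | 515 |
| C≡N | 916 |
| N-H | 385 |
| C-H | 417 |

Bonds broken (reactants):
  C-H: 8 × 417 = 3336
  N-H: 6 × 385 = 2310
  O=O: 3 × 515 = 1545
  Σ(broken) = 7191 kJ
Bonds formed (products):
  C≡N: 2 × 916 = 1832
  C-H: 2 × 417 = 834
  O-H: 12 × 453 = 5436
  Σ(formed) = 8102 kJ
ΔH = Σ(broken) − Σ(formed) = 7191 − 8102 = −911 kJ

ΔH ≈ −911 kJ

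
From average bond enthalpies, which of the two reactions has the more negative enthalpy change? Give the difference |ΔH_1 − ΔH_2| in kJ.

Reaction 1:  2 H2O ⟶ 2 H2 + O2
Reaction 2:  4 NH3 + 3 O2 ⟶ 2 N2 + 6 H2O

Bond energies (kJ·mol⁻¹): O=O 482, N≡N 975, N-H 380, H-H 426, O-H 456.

Reaction 2, by 1906 kJ

Reaction 1:
  Bonds broken (reactants):
    O-H: 4 × 456 = 1824
    Σ(broken) = 1824 kJ
  Bonds formed (products):
    H-H: 2 × 426 = 852
    O=O: 1 × 482 = 482
    Σ(formed) = 1334 kJ
  ΔH_1 = 1824 − 1334 = +490 kJ
Reaction 2:
  Bonds broken (reactants):
    N-H: 12 × 380 = 4560
    O=O: 3 × 482 = 1446
    Σ(broken) = 6006 kJ
  Bonds formed (products):
    N≡N: 2 × 975 = 1950
    O-H: 12 × 456 = 5472
    Σ(formed) = 7422 kJ
  ΔH_2 = 6006 − 7422 = −1416 kJ
ΔH_1 − ΔH_2 = +1906 kJ, so reaction 2 has the more negative ΔH; |ΔH_1 − ΔH_2| = 1906 kJ.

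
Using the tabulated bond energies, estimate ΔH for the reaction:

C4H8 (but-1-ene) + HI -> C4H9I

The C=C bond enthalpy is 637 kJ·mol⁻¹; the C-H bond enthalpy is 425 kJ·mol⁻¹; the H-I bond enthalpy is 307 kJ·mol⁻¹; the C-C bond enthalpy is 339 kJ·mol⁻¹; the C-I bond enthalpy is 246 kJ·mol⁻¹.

Bonds broken (reactants):
  C-C: 2 × 339 = 678
  C-H: 8 × 425 = 3400
  C=C: 1 × 637 = 637
  H-I: 1 × 307 = 307
  Σ(broken) = 5022 kJ
Bonds formed (products):
  C-C: 3 × 339 = 1017
  C-H: 9 × 425 = 3825
  C-I: 1 × 246 = 246
  Σ(formed) = 5088 kJ
ΔH = Σ(broken) − Σ(formed) = 5022 − 5088 = −66 kJ

ΔH ≈ −66 kJ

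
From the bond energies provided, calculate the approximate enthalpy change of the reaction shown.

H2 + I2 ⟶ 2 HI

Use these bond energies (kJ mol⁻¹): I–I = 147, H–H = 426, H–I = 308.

ΔH ≈ −43 kJ

Bonds broken (reactants):
  H–H: 1 × 426 = 426
  I–I: 1 × 147 = 147
  Σ(broken) = 573 kJ
Bonds formed (products):
  H–I: 2 × 308 = 616
  Σ(formed) = 616 kJ
ΔH = Σ(broken) − Σ(formed) = 573 − 616 = −43 kJ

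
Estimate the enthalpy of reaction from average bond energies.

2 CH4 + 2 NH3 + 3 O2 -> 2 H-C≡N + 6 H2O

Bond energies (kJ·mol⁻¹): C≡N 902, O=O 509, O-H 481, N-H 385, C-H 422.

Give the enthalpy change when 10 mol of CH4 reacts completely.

ΔH = −6035 kJ

Bonds broken (reactants):
  C-H: 8 × 422 = 3376
  N-H: 6 × 385 = 2310
  O=O: 3 × 509 = 1527
  Σ(broken) = 7213 kJ
Bonds formed (products):
  C≡N: 2 × 902 = 1804
  C-H: 2 × 422 = 844
  O-H: 12 × 481 = 5772
  Σ(formed) = 8420 kJ
ΔH = Σ(broken) − Σ(formed) = 7213 − 8420 = −1207 kJ
For 5× the reaction as written: 5 × (−1207) = −6035 kJ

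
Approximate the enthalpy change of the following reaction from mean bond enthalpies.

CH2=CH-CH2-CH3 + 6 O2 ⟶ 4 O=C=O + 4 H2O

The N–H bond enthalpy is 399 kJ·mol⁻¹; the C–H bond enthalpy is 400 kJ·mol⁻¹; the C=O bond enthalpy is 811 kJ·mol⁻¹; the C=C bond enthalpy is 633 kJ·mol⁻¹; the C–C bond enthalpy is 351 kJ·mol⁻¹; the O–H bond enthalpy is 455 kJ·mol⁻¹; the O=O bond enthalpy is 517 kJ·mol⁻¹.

Bonds broken (reactants):
  C–C: 2 × 351 = 702
  C–H: 8 × 400 = 3200
  C=C: 1 × 633 = 633
  O=O: 6 × 517 = 3102
  Σ(broken) = 7637 kJ
Bonds formed (products):
  C=O: 8 × 811 = 6488
  O–H: 8 × 455 = 3640
  Σ(formed) = 10128 kJ
ΔH = Σ(broken) − Σ(formed) = 7637 − 10128 = −2491 kJ

ΔH ≈ −2491 kJ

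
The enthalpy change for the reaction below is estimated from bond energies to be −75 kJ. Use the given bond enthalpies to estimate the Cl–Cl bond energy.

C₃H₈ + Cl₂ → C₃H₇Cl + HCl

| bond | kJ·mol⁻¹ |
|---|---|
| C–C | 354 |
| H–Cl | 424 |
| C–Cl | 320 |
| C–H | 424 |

Let D be the Cl–Cl bond energy.
Σ(broken) = 2×354 + 8×424 + 1×D = 4100 + D
Σ(formed) = 2×354 + 1×320 + 7×424 + 1×424 = 4420
ΔH = Σ(broken) − Σ(formed) = (4100 + D) − (4420) = −320 + D
Setting this equal to −75 kJ gives D = 245 kJ/mol.

D(Cl–Cl) ≈ 245 kJ/mol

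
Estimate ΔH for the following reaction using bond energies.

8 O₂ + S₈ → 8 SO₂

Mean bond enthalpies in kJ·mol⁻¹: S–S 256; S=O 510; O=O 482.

Bonds broken (reactants):
  O=O: 8 × 482 = 3856
  S–S: 8 × 256 = 2048
  Σ(broken) = 5904 kJ
Bonds formed (products):
  S=O: 16 × 510 = 8160
  Σ(formed) = 8160 kJ
ΔH = Σ(broken) − Σ(formed) = 5904 − 8160 = −2256 kJ

ΔH ≈ −2256 kJ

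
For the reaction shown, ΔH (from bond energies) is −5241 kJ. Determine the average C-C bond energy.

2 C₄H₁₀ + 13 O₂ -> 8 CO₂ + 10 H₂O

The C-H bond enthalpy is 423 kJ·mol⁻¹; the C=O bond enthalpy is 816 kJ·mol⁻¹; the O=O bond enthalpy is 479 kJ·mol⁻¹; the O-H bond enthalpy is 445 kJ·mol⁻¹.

Let D be the C-C bond energy.
Σ(broken) = 6×D + 20×423 + 13×479 = 14687 + 6D
Σ(formed) = 16×816 + 20×445 = 21956
ΔH = Σ(broken) − Σ(formed) = (14687 + 6D) − (21956) = −7269 + 6D
Setting this equal to −5241 kJ gives 6D = 2028, so D = 338 kJ/mol.

D(C-C) ≈ 338 kJ/mol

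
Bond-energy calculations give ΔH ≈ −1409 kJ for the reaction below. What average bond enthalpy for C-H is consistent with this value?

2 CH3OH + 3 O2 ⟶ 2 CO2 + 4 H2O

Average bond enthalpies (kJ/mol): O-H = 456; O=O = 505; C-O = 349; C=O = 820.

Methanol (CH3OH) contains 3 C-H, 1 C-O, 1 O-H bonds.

Let D be the C-H bond energy.
Σ(broken) = 6×D + 2×349 + 2×456 + 3×505 = 3125 + 6D
Σ(formed) = 4×820 + 8×456 = 6928
ΔH = Σ(broken) − Σ(formed) = (3125 + 6D) − (6928) = −3803 + 6D
Setting this equal to −1409 kJ gives 6D = 2394, so D = 399 kJ/mol.

D(C-H) ≈ 399 kJ/mol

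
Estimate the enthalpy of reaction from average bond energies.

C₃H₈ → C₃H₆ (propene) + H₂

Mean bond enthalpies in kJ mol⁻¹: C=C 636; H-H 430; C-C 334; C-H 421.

Bonds broken (reactants):
  C-C: 2 × 334 = 668
  C-H: 8 × 421 = 3368
  Σ(broken) = 4036 kJ
Bonds formed (products):
  C-C: 1 × 334 = 334
  C-H: 6 × 421 = 2526
  C=C: 1 × 636 = 636
  H-H: 1 × 430 = 430
  Σ(formed) = 3926 kJ
ΔH = Σ(broken) − Σ(formed) = 4036 − 3926 = +110 kJ

ΔH ≈ +110 kJ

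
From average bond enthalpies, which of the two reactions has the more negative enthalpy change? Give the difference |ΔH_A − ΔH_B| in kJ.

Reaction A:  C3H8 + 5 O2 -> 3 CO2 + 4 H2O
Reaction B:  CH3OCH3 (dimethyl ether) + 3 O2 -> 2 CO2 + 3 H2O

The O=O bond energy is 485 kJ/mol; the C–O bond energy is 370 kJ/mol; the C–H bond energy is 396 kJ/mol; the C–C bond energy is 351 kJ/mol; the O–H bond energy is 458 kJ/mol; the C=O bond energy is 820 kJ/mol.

Reaction A, by 832 kJ

Reaction A:
  Bonds broken (reactants):
    C–C: 2 × 351 = 702
    C–H: 8 × 396 = 3168
    O=O: 5 × 485 = 2425
    Σ(broken) = 6295 kJ
  Bonds formed (products):
    C=O: 6 × 820 = 4920
    O–H: 8 × 458 = 3664
    Σ(formed) = 8584 kJ
  ΔH_A = 6295 − 8584 = −2289 kJ
Reaction B:
  Bonds broken (reactants):
    C–H: 6 × 396 = 2376
    C–O: 2 × 370 = 740
    O=O: 3 × 485 = 1455
    Σ(broken) = 4571 kJ
  Bonds formed (products):
    C=O: 4 × 820 = 3280
    O–H: 6 × 458 = 2748
    Σ(formed) = 6028 kJ
  ΔH_B = 4571 − 6028 = −1457 kJ
ΔH_A − ΔH_B = −832 kJ, so reaction A has the more negative ΔH; |ΔH_A − ΔH_B| = 832 kJ.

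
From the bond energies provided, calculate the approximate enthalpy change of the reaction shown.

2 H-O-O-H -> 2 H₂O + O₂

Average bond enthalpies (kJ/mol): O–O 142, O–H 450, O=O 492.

ΔH ≈ −208 kJ

Bonds broken (reactants):
  O–H: 4 × 450 = 1800
  O–O: 2 × 142 = 284
  Σ(broken) = 2084 kJ
Bonds formed (products):
  O–H: 4 × 450 = 1800
  O=O: 1 × 492 = 492
  Σ(formed) = 2292 kJ
ΔH = Σ(broken) − Σ(formed) = 2084 − 2292 = −208 kJ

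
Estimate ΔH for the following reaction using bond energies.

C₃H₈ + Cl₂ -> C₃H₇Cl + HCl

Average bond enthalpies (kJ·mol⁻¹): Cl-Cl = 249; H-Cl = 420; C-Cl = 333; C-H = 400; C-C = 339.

ΔH ≈ −104 kJ

Bonds broken (reactants):
  C-C: 2 × 339 = 678
  C-H: 8 × 400 = 3200
  Cl-Cl: 1 × 249 = 249
  Σ(broken) = 4127 kJ
Bonds formed (products):
  C-C: 2 × 339 = 678
  C-Cl: 1 × 333 = 333
  C-H: 7 × 400 = 2800
  H-Cl: 1 × 420 = 420
  Σ(formed) = 4231 kJ
ΔH = Σ(broken) − Σ(formed) = 4127 − 4231 = −104 kJ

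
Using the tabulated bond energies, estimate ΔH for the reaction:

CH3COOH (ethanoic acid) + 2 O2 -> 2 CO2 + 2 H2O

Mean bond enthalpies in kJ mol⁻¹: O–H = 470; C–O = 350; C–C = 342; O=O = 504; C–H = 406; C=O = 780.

ΔH ≈ −832 kJ

Bonds broken (reactants):
  C–C: 1 × 342 = 342
  C–H: 3 × 406 = 1218
  C–O: 1 × 350 = 350
  C=O: 1 × 780 = 780
  O–H: 1 × 470 = 470
  O=O: 2 × 504 = 1008
  Σ(broken) = 4168 kJ
Bonds formed (products):
  C=O: 4 × 780 = 3120
  O–H: 4 × 470 = 1880
  Σ(formed) = 5000 kJ
ΔH = Σ(broken) − Σ(formed) = 4168 − 5000 = −832 kJ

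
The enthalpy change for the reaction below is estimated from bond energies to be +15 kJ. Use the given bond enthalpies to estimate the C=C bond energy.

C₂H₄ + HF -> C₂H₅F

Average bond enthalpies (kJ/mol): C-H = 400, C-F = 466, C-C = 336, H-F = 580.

D(C=C) ≈ 637 kJ/mol

Let D be the C=C bond energy.
Σ(broken) = 4×400 + 1×D + 1×580 = 2180 + D
Σ(formed) = 1×336 + 1×466 + 5×400 = 2802
ΔH = Σ(broken) − Σ(formed) = (2180 + D) − (2802) = −622 + D
Setting this equal to +15 kJ gives D = 637 kJ/mol.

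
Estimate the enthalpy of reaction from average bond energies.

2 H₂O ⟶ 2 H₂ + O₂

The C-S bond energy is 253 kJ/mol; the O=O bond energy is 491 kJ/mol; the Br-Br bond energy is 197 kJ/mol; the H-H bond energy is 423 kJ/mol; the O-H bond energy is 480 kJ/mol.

Bonds broken (reactants):
  O-H: 4 × 480 = 1920
  Σ(broken) = 1920 kJ
Bonds formed (products):
  H-H: 2 × 423 = 846
  O=O: 1 × 491 = 491
  Σ(formed) = 1337 kJ
ΔH = Σ(broken) − Σ(formed) = 1920 − 1337 = +583 kJ

ΔH ≈ +583 kJ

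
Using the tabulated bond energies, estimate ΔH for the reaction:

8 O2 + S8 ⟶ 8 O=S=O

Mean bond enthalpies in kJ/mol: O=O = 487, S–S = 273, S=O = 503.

ΔH ≈ −1968 kJ

Bonds broken (reactants):
  O=O: 8 × 487 = 3896
  S–S: 8 × 273 = 2184
  Σ(broken) = 6080 kJ
Bonds formed (products):
  S=O: 16 × 503 = 8048
  Σ(formed) = 8048 kJ
ΔH = Σ(broken) − Σ(formed) = 6080 − 8048 = −1968 kJ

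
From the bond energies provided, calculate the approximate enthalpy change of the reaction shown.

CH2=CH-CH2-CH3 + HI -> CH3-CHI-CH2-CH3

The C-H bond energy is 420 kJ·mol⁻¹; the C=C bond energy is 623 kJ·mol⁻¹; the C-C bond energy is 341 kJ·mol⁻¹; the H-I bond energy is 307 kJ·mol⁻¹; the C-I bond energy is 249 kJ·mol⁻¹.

Bonds broken (reactants):
  C-C: 2 × 341 = 682
  C-H: 8 × 420 = 3360
  C=C: 1 × 623 = 623
  H-I: 1 × 307 = 307
  Σ(broken) = 4972 kJ
Bonds formed (products):
  C-C: 3 × 341 = 1023
  C-H: 9 × 420 = 3780
  C-I: 1 × 249 = 249
  Σ(formed) = 5052 kJ
ΔH = Σ(broken) − Σ(formed) = 4972 − 5052 = −80 kJ

ΔH ≈ −80 kJ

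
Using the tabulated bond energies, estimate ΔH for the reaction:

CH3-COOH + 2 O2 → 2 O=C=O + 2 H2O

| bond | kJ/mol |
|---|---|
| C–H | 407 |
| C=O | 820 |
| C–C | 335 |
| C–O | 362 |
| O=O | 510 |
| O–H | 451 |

Bonds broken (reactants):
  C–C: 1 × 335 = 335
  C–H: 3 × 407 = 1221
  C–O: 1 × 362 = 362
  C=O: 1 × 820 = 820
  O–H: 1 × 451 = 451
  O=O: 2 × 510 = 1020
  Σ(broken) = 4209 kJ
Bonds formed (products):
  C=O: 4 × 820 = 3280
  O–H: 4 × 451 = 1804
  Σ(formed) = 5084 kJ
ΔH = Σ(broken) − Σ(formed) = 4209 − 5084 = −875 kJ

ΔH ≈ −875 kJ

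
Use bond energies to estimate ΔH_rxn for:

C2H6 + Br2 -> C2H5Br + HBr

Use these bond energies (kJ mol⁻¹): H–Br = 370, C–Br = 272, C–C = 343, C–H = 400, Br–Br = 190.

ΔH ≈ −52 kJ

Bonds broken (reactants):
  Br–Br: 1 × 190 = 190
  C–C: 1 × 343 = 343
  C–H: 6 × 400 = 2400
  Σ(broken) = 2933 kJ
Bonds formed (products):
  C–Br: 1 × 272 = 272
  C–C: 1 × 343 = 343
  C–H: 5 × 400 = 2000
  H–Br: 1 × 370 = 370
  Σ(formed) = 2985 kJ
ΔH = Σ(broken) − Σ(formed) = 2933 − 2985 = −52 kJ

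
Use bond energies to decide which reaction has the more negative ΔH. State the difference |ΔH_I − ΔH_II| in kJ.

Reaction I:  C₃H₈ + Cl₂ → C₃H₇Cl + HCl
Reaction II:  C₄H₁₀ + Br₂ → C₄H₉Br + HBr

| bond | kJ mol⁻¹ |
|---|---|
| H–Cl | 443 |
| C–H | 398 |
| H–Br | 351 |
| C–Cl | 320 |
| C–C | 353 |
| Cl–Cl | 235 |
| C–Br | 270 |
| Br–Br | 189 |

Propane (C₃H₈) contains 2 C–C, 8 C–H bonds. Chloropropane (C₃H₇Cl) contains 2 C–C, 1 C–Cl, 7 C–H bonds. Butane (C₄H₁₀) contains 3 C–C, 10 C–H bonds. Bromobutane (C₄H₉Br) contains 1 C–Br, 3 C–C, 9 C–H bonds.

Reaction I:
  Bonds broken (reactants):
    C–C: 2 × 353 = 706
    C–H: 8 × 398 = 3184
    Cl–Cl: 1 × 235 = 235
    Σ(broken) = 4125 kJ
  Bonds formed (products):
    C–C: 2 × 353 = 706
    C–Cl: 1 × 320 = 320
    C–H: 7 × 398 = 2786
    H–Cl: 1 × 443 = 443
    Σ(formed) = 4255 kJ
  ΔH_I = 4125 − 4255 = −130 kJ
Reaction II:
  Bonds broken (reactants):
    Br–Br: 1 × 189 = 189
    C–C: 3 × 353 = 1059
    C–H: 10 × 398 = 3980
    Σ(broken) = 5228 kJ
  Bonds formed (products):
    C–Br: 1 × 270 = 270
    C–C: 3 × 353 = 1059
    C–H: 9 × 398 = 3582
    H–Br: 1 × 351 = 351
    Σ(formed) = 5262 kJ
  ΔH_II = 5228 − 5262 = −34 kJ
ΔH_I − ΔH_II = −96 kJ, so reaction I has the more negative ΔH; |ΔH_I − ΔH_II| = 96 kJ.

Reaction I, by 96 kJ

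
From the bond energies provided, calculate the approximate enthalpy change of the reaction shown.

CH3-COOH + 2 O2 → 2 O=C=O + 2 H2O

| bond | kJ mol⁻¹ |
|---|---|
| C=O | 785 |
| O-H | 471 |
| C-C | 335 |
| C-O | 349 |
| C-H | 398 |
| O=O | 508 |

Bonds broken (reactants):
  C-C: 1 × 335 = 335
  C-H: 3 × 398 = 1194
  C-O: 1 × 349 = 349
  C=O: 1 × 785 = 785
  O-H: 1 × 471 = 471
  O=O: 2 × 508 = 1016
  Σ(broken) = 4150 kJ
Bonds formed (products):
  C=O: 4 × 785 = 3140
  O-H: 4 × 471 = 1884
  Σ(formed) = 5024 kJ
ΔH = Σ(broken) − Σ(formed) = 4150 − 5024 = −874 kJ

ΔH ≈ −874 kJ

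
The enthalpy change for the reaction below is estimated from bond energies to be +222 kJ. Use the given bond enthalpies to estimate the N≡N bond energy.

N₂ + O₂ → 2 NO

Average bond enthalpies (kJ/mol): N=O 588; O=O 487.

D(N≡N) ≈ 911 kJ/mol

Let D be the N≡N bond energy.
Σ(broken) = 1×D + 1×487 = 487 + D
Σ(formed) = 2×588 = 1176
ΔH = Σ(broken) − Σ(formed) = (487 + D) − (1176) = −689 + D
Setting this equal to +222 kJ gives D = 911 kJ/mol.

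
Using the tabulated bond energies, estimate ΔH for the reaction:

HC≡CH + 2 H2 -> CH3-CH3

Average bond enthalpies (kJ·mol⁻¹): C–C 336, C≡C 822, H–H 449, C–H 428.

ΔH ≈ −328 kJ

Bonds broken (reactants):
  C≡C: 1 × 822 = 822
  C–H: 2 × 428 = 856
  H–H: 2 × 449 = 898
  Σ(broken) = 2576 kJ
Bonds formed (products):
  C–C: 1 × 336 = 336
  C–H: 6 × 428 = 2568
  Σ(formed) = 2904 kJ
ΔH = Σ(broken) − Σ(formed) = 2576 − 2904 = −328 kJ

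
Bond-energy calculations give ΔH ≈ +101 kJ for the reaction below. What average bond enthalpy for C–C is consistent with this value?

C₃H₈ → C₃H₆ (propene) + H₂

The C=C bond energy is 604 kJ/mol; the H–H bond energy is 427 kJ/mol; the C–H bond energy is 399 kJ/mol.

D(C–C) ≈ 334 kJ/mol

Let D be the C–C bond energy.
Σ(broken) = 2×D + 8×399 = 3192 + 2D
Σ(formed) = 1×D + 6×399 + 1×604 + 1×427 = 3425 + D
ΔH = Σ(broken) − Σ(formed) = (3192 + 2D) − (3425 + D) = −233 + D
Setting this equal to +101 kJ gives D = 334 kJ/mol.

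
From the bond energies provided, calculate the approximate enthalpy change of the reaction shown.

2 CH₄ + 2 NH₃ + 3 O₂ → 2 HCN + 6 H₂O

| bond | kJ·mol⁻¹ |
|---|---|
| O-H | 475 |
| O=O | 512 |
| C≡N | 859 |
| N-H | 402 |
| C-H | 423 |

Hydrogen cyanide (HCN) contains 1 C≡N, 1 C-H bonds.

Bonds broken (reactants):
  C-H: 8 × 423 = 3384
  N-H: 6 × 402 = 2412
  O=O: 3 × 512 = 1536
  Σ(broken) = 7332 kJ
Bonds formed (products):
  C≡N: 2 × 859 = 1718
  C-H: 2 × 423 = 846
  O-H: 12 × 475 = 5700
  Σ(formed) = 8264 kJ
ΔH = Σ(broken) − Σ(formed) = 7332 − 8264 = −932 kJ

ΔH ≈ −932 kJ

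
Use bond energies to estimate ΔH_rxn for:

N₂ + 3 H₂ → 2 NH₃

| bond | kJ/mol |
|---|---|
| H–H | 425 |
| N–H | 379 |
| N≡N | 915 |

ΔH ≈ −84 kJ

Bonds broken (reactants):
  H–H: 3 × 425 = 1275
  N≡N: 1 × 915 = 915
  Σ(broken) = 2190 kJ
Bonds formed (products):
  N–H: 6 × 379 = 2274
  Σ(formed) = 2274 kJ
ΔH = Σ(broken) − Σ(formed) = 2190 − 2274 = −84 kJ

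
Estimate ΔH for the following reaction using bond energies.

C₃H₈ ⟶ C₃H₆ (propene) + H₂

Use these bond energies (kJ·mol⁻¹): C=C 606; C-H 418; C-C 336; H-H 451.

Bonds broken (reactants):
  C-C: 2 × 336 = 672
  C-H: 8 × 418 = 3344
  Σ(broken) = 4016 kJ
Bonds formed (products):
  C-C: 1 × 336 = 336
  C-H: 6 × 418 = 2508
  C=C: 1 × 606 = 606
  H-H: 1 × 451 = 451
  Σ(formed) = 3901 kJ
ΔH = Σ(broken) − Σ(formed) = 4016 − 3901 = +115 kJ

ΔH ≈ +115 kJ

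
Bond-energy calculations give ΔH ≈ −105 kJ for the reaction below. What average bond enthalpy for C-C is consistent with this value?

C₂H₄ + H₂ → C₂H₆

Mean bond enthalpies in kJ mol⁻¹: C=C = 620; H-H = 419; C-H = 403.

Let D be the C-C bond energy.
Σ(broken) = 4×403 + 1×620 + 1×419 = 2651
Σ(formed) = 1×D + 6×403 = 2418 + D
ΔH = Σ(broken) − Σ(formed) = (2651) − (2418 + D) = +233 − D
Setting this equal to −105 kJ gives D = 338 kJ/mol.

D(C-C) ≈ 338 kJ/mol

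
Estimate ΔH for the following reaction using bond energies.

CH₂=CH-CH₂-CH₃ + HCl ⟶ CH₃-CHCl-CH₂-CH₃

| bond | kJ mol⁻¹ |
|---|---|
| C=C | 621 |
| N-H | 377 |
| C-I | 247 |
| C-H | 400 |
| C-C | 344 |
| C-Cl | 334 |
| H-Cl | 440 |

Bonds broken (reactants):
  C-C: 2 × 344 = 688
  C-H: 8 × 400 = 3200
  C=C: 1 × 621 = 621
  H-Cl: 1 × 440 = 440
  Σ(broken) = 4949 kJ
Bonds formed (products):
  C-C: 3 × 344 = 1032
  C-Cl: 1 × 334 = 334
  C-H: 9 × 400 = 3600
  Σ(formed) = 4966 kJ
ΔH = Σ(broken) − Σ(formed) = 4949 − 4966 = −17 kJ

ΔH ≈ −17 kJ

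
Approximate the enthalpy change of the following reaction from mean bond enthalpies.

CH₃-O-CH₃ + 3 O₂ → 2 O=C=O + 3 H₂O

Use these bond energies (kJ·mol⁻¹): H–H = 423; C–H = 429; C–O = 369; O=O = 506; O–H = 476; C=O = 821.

ΔH ≈ −1310 kJ

Bonds broken (reactants):
  C–H: 6 × 429 = 2574
  C–O: 2 × 369 = 738
  O=O: 3 × 506 = 1518
  Σ(broken) = 4830 kJ
Bonds formed (products):
  C=O: 4 × 821 = 3284
  O–H: 6 × 476 = 2856
  Σ(formed) = 6140 kJ
ΔH = Σ(broken) − Σ(formed) = 4830 − 6140 = −1310 kJ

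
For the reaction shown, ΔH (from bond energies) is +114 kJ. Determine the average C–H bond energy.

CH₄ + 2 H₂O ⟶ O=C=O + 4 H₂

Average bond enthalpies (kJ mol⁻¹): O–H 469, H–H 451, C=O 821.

Let D be the C–H bond energy.
Σ(broken) = 4×D + 4×469 = 1876 + 4D
Σ(formed) = 2×821 + 4×451 = 3446
ΔH = Σ(broken) − Σ(formed) = (1876 + 4D) − (3446) = −1570 + 4D
Setting this equal to +114 kJ gives 4D = 1684, so D = 421 kJ/mol.

D(C–H) ≈ 421 kJ/mol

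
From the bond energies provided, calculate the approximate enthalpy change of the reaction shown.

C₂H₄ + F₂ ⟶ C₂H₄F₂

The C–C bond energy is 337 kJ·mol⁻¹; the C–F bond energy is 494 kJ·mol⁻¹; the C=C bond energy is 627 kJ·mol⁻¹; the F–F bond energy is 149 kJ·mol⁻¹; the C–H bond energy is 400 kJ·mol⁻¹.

ΔH ≈ −549 kJ

Bonds broken (reactants):
  C–H: 4 × 400 = 1600
  C=C: 1 × 627 = 627
  F–F: 1 × 149 = 149
  Σ(broken) = 2376 kJ
Bonds formed (products):
  C–C: 1 × 337 = 337
  C–F: 2 × 494 = 988
  C–H: 4 × 400 = 1600
  Σ(formed) = 2925 kJ
ΔH = Σ(broken) − Σ(formed) = 2376 − 2925 = −549 kJ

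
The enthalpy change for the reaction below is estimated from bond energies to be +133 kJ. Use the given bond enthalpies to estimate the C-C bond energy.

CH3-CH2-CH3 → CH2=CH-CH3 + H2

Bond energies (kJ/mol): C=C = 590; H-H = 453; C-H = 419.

Let D be the C-C bond energy.
Σ(broken) = 2×D + 8×419 = 3352 + 2D
Σ(formed) = 1×D + 6×419 + 1×590 + 1×453 = 3557 + D
ΔH = Σ(broken) − Σ(formed) = (3352 + 2D) − (3557 + D) = −205 + D
Setting this equal to +133 kJ gives D = 338 kJ/mol.

D(C-C) ≈ 338 kJ/mol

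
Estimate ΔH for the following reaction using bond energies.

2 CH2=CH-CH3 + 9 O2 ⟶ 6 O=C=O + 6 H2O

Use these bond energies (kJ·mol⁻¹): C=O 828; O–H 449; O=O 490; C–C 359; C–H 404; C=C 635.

Bonds broken (reactants):
  C–C: 2 × 359 = 718
  C–H: 12 × 404 = 4848
  C=C: 2 × 635 = 1270
  O=O: 9 × 490 = 4410
  Σ(broken) = 11246 kJ
Bonds formed (products):
  C=O: 12 × 828 = 9936
  O–H: 12 × 449 = 5388
  Σ(formed) = 15324 kJ
ΔH = Σ(broken) − Σ(formed) = 11246 − 15324 = −4078 kJ

ΔH ≈ −4078 kJ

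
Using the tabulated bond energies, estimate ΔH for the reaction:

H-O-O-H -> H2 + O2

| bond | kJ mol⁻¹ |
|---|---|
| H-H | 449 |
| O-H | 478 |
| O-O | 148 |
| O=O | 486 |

ΔH ≈ +169 kJ

Bonds broken (reactants):
  O-H: 2 × 478 = 956
  O-O: 1 × 148 = 148
  Σ(broken) = 1104 kJ
Bonds formed (products):
  H-H: 1 × 449 = 449
  O=O: 1 × 486 = 486
  Σ(formed) = 935 kJ
ΔH = Σ(broken) − Σ(formed) = 1104 − 935 = +169 kJ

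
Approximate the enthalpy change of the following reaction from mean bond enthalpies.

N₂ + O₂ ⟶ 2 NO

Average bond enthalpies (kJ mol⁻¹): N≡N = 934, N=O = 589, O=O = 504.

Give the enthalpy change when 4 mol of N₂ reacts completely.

Bonds broken (reactants):
  N≡N: 1 × 934 = 934
  O=O: 1 × 504 = 504
  Σ(broken) = 1438 kJ
Bonds formed (products):
  N=O: 2 × 589 = 1178
  Σ(formed) = 1178 kJ
ΔH = Σ(broken) − Σ(formed) = 1438 − 1178 = +260 kJ
For 4× the reaction as written: 4 × (+260) = +1040 kJ

ΔH = +1040 kJ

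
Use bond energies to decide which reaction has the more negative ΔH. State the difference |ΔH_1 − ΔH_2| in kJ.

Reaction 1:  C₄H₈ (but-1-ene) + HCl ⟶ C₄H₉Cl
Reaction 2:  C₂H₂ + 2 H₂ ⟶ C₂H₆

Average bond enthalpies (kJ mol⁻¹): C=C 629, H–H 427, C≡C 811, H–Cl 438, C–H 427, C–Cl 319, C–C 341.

Reaction 2, by 364 kJ

Reaction 1:
  Bonds broken (reactants):
    C–C: 2 × 341 = 682
    C–H: 8 × 427 = 3416
    C=C: 1 × 629 = 629
    H–Cl: 1 × 438 = 438
    Σ(broken) = 5165 kJ
  Bonds formed (products):
    C–C: 3 × 341 = 1023
    C–Cl: 1 × 319 = 319
    C–H: 9 × 427 = 3843
    Σ(formed) = 5185 kJ
  ΔH_1 = 5165 − 5185 = −20 kJ
Reaction 2:
  Bonds broken (reactants):
    C≡C: 1 × 811 = 811
    C–H: 2 × 427 = 854
    H–H: 2 × 427 = 854
    Σ(broken) = 2519 kJ
  Bonds formed (products):
    C–C: 1 × 341 = 341
    C–H: 6 × 427 = 2562
    Σ(formed) = 2903 kJ
  ΔH_2 = 2519 − 2903 = −384 kJ
ΔH_1 − ΔH_2 = +364 kJ, so reaction 2 has the more negative ΔH; |ΔH_1 − ΔH_2| = 364 kJ.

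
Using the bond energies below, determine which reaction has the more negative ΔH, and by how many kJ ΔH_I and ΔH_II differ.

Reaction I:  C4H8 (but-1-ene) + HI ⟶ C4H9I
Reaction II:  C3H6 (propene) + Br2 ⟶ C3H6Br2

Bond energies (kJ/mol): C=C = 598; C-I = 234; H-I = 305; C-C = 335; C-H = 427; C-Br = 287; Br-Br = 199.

Reaction I:
  Bonds broken (reactants):
    C-C: 2 × 335 = 670
    C-H: 8 × 427 = 3416
    C=C: 1 × 598 = 598
    H-I: 1 × 305 = 305
    Σ(broken) = 4989 kJ
  Bonds formed (products):
    C-C: 3 × 335 = 1005
    C-H: 9 × 427 = 3843
    C-I: 1 × 234 = 234
    Σ(formed) = 5082 kJ
  ΔH_I = 4989 − 5082 = −93 kJ
Reaction II:
  Bonds broken (reactants):
    Br-Br: 1 × 199 = 199
    C-C: 1 × 335 = 335
    C-H: 6 × 427 = 2562
    C=C: 1 × 598 = 598
    Σ(broken) = 3694 kJ
  Bonds formed (products):
    C-Br: 2 × 287 = 574
    C-C: 2 × 335 = 670
    C-H: 6 × 427 = 2562
    Σ(formed) = 3806 kJ
  ΔH_II = 3694 − 3806 = −112 kJ
ΔH_I − ΔH_II = +19 kJ, so reaction II has the more negative ΔH; |ΔH_I − ΔH_II| = 19 kJ.

Reaction II, by 19 kJ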